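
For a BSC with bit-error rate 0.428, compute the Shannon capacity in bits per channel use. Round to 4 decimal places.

0.0150 bits

Binary symmetric channel: C = 1 − h₂(ε) where h₂ is the binary entropy function.
h₂(0.428) = −0.428·log₂0.428 − 0.572·log₂0.572 = 0.9850.
C = 1 − 0.9850 = 0.0150 bits per channel use.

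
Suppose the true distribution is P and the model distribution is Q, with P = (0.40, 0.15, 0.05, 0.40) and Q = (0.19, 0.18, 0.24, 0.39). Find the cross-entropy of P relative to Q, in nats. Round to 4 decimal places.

1.3695 nats

H(P,Q) = −Σ p·ln q.
  −0.40·ln(0.19) = 0.66429
  −0.15·ln(0.18) = 0.25722
  −0.05·ln(0.24) = 0.07136
  −0.40·ln(0.39) = 0.37664
H(P,Q) = 1.3695 nats.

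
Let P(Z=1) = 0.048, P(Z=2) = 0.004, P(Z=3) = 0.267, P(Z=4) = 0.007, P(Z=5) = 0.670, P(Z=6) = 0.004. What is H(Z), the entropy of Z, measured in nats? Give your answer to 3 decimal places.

H(Z) = −Σ p·ln p.
  −(0.048)·ln(0.048) = 0.1458
  −(0.004)·ln(0.004) = 0.0221
  −(0.267)·ln(0.267) = 0.3526
  −(0.007)·ln(0.007) = 0.0347
  −(0.670)·ln(0.670) = 0.2683
  −(0.004)·ln(0.004) = 0.0221
Sum: 0.1458 + 0.0221 + 0.3526 + 0.0347 + 0.2683 + 0.0221 = 0.846 nats.

0.846 nats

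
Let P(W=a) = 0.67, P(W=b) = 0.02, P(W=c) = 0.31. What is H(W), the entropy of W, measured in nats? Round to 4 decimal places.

0.7096 nats

H(W) = −Σ p·ln p.
  −(0.67)·ln(0.67) = 0.26832
  −(0.02)·ln(0.02) = 0.07824
  −(0.31)·ln(0.31) = 0.36307
Sum: 0.26832 + 0.07824 + 0.36307 = 0.7096 nats.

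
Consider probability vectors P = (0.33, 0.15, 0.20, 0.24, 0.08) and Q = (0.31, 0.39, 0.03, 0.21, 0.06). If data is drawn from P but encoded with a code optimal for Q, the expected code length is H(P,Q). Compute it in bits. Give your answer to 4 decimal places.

2.6382 bits

H(P,Q) = −Σ p·log₂ q.
  −0.33·log₂(0.31) = 0.55759
  −0.15·log₂(0.39) = 0.20377
  −0.20·log₂(0.03) = 1.01178
  −0.24·log₂(0.21) = 0.54037
  −0.08·log₂(0.06) = 0.32471
H(P,Q) = 2.6382 bits.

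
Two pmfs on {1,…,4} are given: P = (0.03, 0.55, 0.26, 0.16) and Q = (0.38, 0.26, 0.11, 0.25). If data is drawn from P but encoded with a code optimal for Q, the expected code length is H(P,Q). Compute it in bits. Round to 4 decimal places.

2.2587 bits

H(P,Q) = −Σ p·log₂ q.
  −0.03·log₂(0.38) = 0.04188
  −0.55·log₂(0.26) = 1.06888
  −0.26·log₂(0.11) = 0.82795
  −0.16·log₂(0.25) = 0.32000
H(P,Q) = 2.2587 bits.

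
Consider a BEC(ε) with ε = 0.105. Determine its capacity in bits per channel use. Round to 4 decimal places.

Binary erasure channel: capacity C = 1 − ε.
C = 1 − 0.105 = 0.8950 bits per channel use.

0.8950 bits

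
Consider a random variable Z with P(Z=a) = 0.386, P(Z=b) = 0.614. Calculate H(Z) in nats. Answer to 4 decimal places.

H(Z) = −Σ p·ln p.
  −(0.386)·ln(0.386) = 0.36744
  −(0.614)·ln(0.614) = 0.29948
Sum: 0.36744 + 0.29948 = 0.6669 nats.

0.6669 nats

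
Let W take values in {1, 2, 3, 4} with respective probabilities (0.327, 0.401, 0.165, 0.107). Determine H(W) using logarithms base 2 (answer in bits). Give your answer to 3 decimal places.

H(W) = −Σ p·log₂ p.
  −(0.327)·log₂(0.327) = 0.5273
  −(0.401)·log₂(0.401) = 0.5286
  −(0.165)·log₂(0.165) = 0.4289
  −(0.107)·log₂(0.107) = 0.3450
Sum: 0.5273 + 0.5286 + 0.4289 + 0.3450 = 1.830 bits.

1.830 bits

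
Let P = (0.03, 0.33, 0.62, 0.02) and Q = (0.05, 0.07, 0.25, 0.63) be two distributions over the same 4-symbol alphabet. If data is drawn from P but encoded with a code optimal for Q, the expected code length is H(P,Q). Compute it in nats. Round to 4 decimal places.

H(P,Q) = −Σ p·ln q.
  −0.03·ln(0.05) = 0.08987
  −0.33·ln(0.07) = 0.87756
  −0.62·ln(0.25) = 0.85950
  −0.02·ln(0.63) = 0.00924
H(P,Q) = 1.8362 nats.

1.8362 nats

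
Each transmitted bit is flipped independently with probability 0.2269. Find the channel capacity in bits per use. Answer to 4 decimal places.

0.2274 bits

Binary symmetric channel: C = 1 − h₂(ε) where h₂ is the binary entropy function.
h₂(0.2269) = −0.2269·log₂0.2269 − 0.7731·log₂0.7731 = 0.7726.
C = 1 − 0.7726 = 0.2274 bits per channel use.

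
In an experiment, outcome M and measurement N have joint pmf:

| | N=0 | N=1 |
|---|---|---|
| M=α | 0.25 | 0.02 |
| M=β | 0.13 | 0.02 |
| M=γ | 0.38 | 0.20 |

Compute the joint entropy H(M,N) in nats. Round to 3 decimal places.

1.458 nats

H(M,N) = −Σ p(x,y)·ln p(x,y) over all 6 cells.
  cell (α,0): −0.25·ln0.25 = 0.3466
  cell (α,1): −0.02·ln0.02 = 0.0782
  cell (β,0): −0.13·ln0.13 = 0.2652
  cell (β,1): −0.02·ln0.02 = 0.0782
  cell (γ,0): −0.38·ln0.38 = 0.3677
  cell (γ,1): −0.20·ln0.20 = 0.3219
Sum = 1.458 nats.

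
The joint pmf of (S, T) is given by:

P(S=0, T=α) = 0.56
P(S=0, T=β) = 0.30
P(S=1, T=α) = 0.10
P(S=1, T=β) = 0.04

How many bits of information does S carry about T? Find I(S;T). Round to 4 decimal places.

0.0016 bits

Marginals: p(S) = (0.8600, 0.1400), p(T) = (0.6600, 0.3400).
I(S;T) = Σ p(x,y)·log₂[p(x,y)/(p(x)p(y))].
  (0,α): 0.56·log₂(0.9866) = -0.01089
  (0,β): 0.30·log₂(1.0260) = 0.01111
  (1,α): 0.10·log₂(1.0823) = 0.01140
  (1,β): 0.04·log₂(0.8403) = -0.01004
Sum = 0.0016 bits.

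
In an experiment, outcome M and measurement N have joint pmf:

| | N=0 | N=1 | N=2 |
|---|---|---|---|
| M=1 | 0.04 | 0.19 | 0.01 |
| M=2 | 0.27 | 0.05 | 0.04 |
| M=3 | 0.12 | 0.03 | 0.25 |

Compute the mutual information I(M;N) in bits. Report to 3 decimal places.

Marginals: p(M) = (0.2400, 0.3600, 0.4000), p(N) = (0.4300, 0.2700, 0.3000).
I(M;N) = Σ p(x,y)·log₂[p(x,y)/(p(x)p(y))].
  (1,0): 0.04·log₂(0.3876) = -0.0547
  (1,1): 0.19·log₂(2.9321) = 0.2949
  (1,2): 0.01·log₂(0.1389) = -0.0285
  (2,0): 0.27·log₂(1.7442) = 0.2167
  (2,1): 0.05·log₂(0.5144) = -0.0480
  (2,2): 0.04·log₂(0.3704) = -0.0573
  (3,0): 0.12·log₂(0.6977) = -0.0623
  (3,1): 0.03·log₂(0.2778) = -0.0554
  (3,2): 0.25·log₂(2.0833) = 0.2647
Sum = 0.470 bits.

0.470 bits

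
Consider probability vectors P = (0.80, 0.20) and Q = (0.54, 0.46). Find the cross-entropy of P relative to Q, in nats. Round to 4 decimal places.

H(P,Q) = −Σ p·ln q.
  −0.80·ln(0.54) = 0.49295
  −0.20·ln(0.46) = 0.15531
H(P,Q) = 0.6483 nats.

0.6483 nats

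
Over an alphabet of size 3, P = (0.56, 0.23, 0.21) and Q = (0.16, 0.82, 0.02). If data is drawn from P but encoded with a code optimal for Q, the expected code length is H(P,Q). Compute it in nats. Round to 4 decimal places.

H(P,Q) = −Σ p·ln q.
  −0.56·ln(0.16) = 1.02625
  −0.23·ln(0.82) = 0.04564
  −0.21·ln(0.02) = 0.82152
H(P,Q) = 1.8934 nats.

1.8934 nats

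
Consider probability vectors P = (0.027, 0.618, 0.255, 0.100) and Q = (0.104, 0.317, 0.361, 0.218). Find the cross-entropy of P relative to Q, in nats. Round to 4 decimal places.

H(P,Q) = −Σ p·ln q.
  −0.027·ln(0.104) = 0.06111
  −0.618·ln(0.317) = 0.70999
  −0.255·ln(0.361) = 0.25981
  −0.100·ln(0.218) = 0.15233
H(P,Q) = 1.1832 nats.

1.1832 nats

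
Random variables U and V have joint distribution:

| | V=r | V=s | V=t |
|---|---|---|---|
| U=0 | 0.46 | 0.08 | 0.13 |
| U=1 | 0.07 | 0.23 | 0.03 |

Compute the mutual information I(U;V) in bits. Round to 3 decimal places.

0.250 bits

Marginals: p(U) = (0.6700, 0.3300), p(V) = (0.5300, 0.3100, 0.1600).
I(U;V) = Σ p(x,y)·log₂[p(x,y)/(p(x)p(y))].
  (0,r): 0.46·log₂(1.2954) = 0.1718
  (0,s): 0.08·log₂(0.3852) = -0.1101
  (0,t): 0.13·log₂(1.2127) = 0.0362
  (1,r): 0.07·log₂(0.4002) = -0.0925
  (1,s): 0.23·log₂(2.2483) = 0.2688
  (1,t): 0.03·log₂(0.5682) = -0.0245
Sum = 0.250 bits.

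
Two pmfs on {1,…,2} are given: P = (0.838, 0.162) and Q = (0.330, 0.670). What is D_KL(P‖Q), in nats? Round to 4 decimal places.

0.5510 nats

D(P‖Q) = Σ p·ln(p/q).
  0.838·ln(0.838/0.330) = 0.78095
  0.162·ln(0.162/0.670) = -0.22999
D(P‖Q) = 0.5510 nats.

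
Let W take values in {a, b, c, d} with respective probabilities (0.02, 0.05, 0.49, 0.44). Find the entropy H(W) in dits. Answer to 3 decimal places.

0.408 dits

H(W) = −Σ p·log₁₀ p.
  −(0.02)·log₁₀(0.02) = 0.0340
  −(0.05)·log₁₀(0.05) = 0.0651
  −(0.49)·log₁₀(0.49) = 0.1518
  −(0.44)·log₁₀(0.44) = 0.1569
Sum: 0.0340 + 0.0651 + 0.1518 + 0.1569 = 0.408 dits.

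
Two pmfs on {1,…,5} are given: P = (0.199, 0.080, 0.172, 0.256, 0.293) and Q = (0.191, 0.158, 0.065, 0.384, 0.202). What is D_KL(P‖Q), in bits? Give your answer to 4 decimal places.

0.1822 bits

D(P‖Q) = Σ p·log₂(p/q).
  0.199·log₂(0.199/0.191) = 0.01178
  0.080·log₂(0.080/0.158) = -0.07855
  0.172·log₂(0.172/0.065) = 0.24147
  0.256·log₂(0.256/0.384) = -0.14975
  0.293·log₂(0.293/0.202) = 0.15721
D(P‖Q) = 0.1822 bits.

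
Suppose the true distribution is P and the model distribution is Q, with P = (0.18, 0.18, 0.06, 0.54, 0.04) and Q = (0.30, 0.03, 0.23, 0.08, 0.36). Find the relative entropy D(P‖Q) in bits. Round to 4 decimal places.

D(P‖Q) = Σ p·log₂(p/q).
  0.18·log₂(0.18/0.30) = -0.13265
  0.18·log₂(0.18/0.03) = 0.46529
  0.06·log₂(0.06/0.23) = -0.11632
  0.54·log₂(0.54/0.08) = 1.48764
  0.04·log₂(0.04/0.36) = -0.12680
D(P‖Q) = 1.5772 bits.

1.5772 bits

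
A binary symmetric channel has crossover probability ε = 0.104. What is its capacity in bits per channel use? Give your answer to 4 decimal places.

0.5185 bits

Binary symmetric channel: C = 1 − h₂(ε) where h₂ is the binary entropy function.
h₂(0.104) = −0.104·log₂0.104 − 0.896·log₂0.896 = 0.4815.
C = 1 − 0.4815 = 0.5185 bits per channel use.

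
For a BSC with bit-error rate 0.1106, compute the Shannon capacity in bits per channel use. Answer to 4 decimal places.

Binary symmetric channel: C = 1 − h₂(ε) where h₂ is the binary entropy function.
h₂(0.1106) = −0.1106·log₂0.1106 − 0.8894·log₂0.8894 = 0.5017.
C = 1 − 0.5017 = 0.4983 bits per channel use.

0.4983 bits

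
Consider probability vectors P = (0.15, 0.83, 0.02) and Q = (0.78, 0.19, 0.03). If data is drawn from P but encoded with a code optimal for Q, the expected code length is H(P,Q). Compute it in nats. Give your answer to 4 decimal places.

H(P,Q) = −Σ p·ln q.
  −0.15·ln(0.78) = 0.03727
  −0.83·ln(0.19) = 1.37841
  −0.02·ln(0.03) = 0.07013
H(P,Q) = 1.4858 nats.

1.4858 nats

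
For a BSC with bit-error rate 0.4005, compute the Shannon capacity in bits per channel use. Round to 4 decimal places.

Binary symmetric channel: C = 1 − h₂(ε) where h₂ is the binary entropy function.
h₂(0.4005) = −0.4005·log₂0.4005 − 0.5995·log₂0.5995 = 0.9712.
C = 1 − 0.9712 = 0.0288 bits per channel use.

0.0288 bits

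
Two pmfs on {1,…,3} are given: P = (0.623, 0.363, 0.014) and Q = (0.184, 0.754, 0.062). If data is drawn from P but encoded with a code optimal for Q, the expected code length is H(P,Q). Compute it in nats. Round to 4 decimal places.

1.1961 nats

H(P,Q) = −Σ p·ln q.
  −0.623·ln(0.184) = 1.05463
  −0.363·ln(0.754) = 0.10250
  −0.014·ln(0.062) = 0.03893
H(P,Q) = 1.1961 nats.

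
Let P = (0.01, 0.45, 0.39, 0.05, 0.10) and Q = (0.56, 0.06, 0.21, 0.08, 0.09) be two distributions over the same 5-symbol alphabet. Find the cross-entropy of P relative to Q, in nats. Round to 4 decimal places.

H(P,Q) = −Σ p·ln q.
  −0.01·ln(0.56) = 0.00580
  −0.45·ln(0.06) = 1.26603
  −0.39·ln(0.21) = 0.60865
  −0.05·ln(0.08) = 0.12629
  −0.10·ln(0.09) = 0.24079
H(P,Q) = 2.2476 nats.

2.2476 nats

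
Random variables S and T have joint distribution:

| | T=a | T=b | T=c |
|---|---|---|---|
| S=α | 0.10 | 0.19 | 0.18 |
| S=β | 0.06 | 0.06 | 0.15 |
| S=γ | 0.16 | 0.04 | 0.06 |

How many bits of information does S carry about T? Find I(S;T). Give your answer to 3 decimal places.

0.118 bits

Marginals: p(S) = (0.4700, 0.2700, 0.2600), p(T) = (0.3200, 0.2900, 0.3900).
I(S;T) = Σ p(x,y)·log₂[p(x,y)/(p(x)p(y))].
  (α,a): 0.10·log₂(0.6649) = -0.0589
  (α,b): 0.19·log₂(1.3940) = 0.0911
  (α,c): 0.18·log₂(0.9820) = -0.0047
  (β,a): 0.06·log₂(0.6944) = -0.0316
  (β,b): 0.06·log₂(0.7663) = -0.0230
  (β,c): 0.15·log₂(1.4245) = 0.0766
  (γ,a): 0.16·log₂(1.9231) = 0.1509
  (γ,b): 0.04·log₂(0.5305) = -0.0366
  (γ,c): 0.06·log₂(0.5917) = -0.0454
Sum = 0.118 bits.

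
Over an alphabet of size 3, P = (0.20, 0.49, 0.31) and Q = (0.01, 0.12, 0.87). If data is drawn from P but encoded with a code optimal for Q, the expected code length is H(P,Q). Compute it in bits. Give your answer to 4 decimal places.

H(P,Q) = −Σ p·log₂ q.
  −0.20·log₂(0.01) = 1.32877
  −0.49·log₂(0.12) = 1.49886
  −0.31·log₂(0.87) = 0.06228
H(P,Q) = 2.8899 bits.

2.8899 bits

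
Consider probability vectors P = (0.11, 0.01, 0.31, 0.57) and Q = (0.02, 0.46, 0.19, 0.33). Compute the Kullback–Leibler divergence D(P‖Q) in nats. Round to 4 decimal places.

0.6125 nats

D(P‖Q) = Σ p·ln(p/q).
  0.11·ln(0.11/0.02) = 0.18752
  0.01·ln(0.01/0.46) = -0.03829
  0.31·ln(0.31/0.19) = 0.15176
  0.57·ln(0.57/0.33) = 0.31153
D(P‖Q) = 0.6125 nats.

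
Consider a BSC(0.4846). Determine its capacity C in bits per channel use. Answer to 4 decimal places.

Binary symmetric channel: C = 1 − h₂(ε) where h₂ is the binary entropy function.
h₂(0.4846) = −0.4846·log₂0.4846 − 0.5154·log₂0.5154 = 0.9993.
C = 1 − 0.9993 = 0.0007 bits per channel use.

0.0007 bits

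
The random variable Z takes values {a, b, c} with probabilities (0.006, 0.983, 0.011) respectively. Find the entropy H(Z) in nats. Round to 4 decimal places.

H(Z) = −Σ p·ln p.
  −(0.006)·ln(0.006) = 0.03070
  −(0.983)·ln(0.983) = 0.01685
  −(0.011)·ln(0.011) = 0.04961
Sum: 0.03070 + 0.01685 + 0.04961 = 0.0972 nats.

0.0972 nats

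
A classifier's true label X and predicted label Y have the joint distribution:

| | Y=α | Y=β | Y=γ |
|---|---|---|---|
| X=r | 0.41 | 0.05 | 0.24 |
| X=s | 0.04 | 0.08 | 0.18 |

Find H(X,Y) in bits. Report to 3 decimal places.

2.160 bits

H(X,Y) = −Σ p(x,y)·log₂ p(x,y) over all 6 cells.
  cell (r,α): −0.41·log₂0.41 = 0.5274
  cell (r,β): −0.05·log₂0.05 = 0.2161
  cell (r,γ): −0.24·log₂0.24 = 0.4941
  cell (s,α): −0.04·log₂0.04 = 0.1858
  cell (s,β): −0.08·log₂0.08 = 0.2915
  cell (s,γ): −0.18·log₂0.18 = 0.4453
Sum = 2.160 bits.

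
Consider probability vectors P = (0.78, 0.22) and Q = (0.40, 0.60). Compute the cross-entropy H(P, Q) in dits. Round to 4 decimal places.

H(P,Q) = −Σ p·log₁₀ q.
  −0.78·log₁₀(0.40) = 0.31039
  −0.22·log₁₀(0.60) = 0.04881
H(P,Q) = 0.3592 dits.

0.3592 dits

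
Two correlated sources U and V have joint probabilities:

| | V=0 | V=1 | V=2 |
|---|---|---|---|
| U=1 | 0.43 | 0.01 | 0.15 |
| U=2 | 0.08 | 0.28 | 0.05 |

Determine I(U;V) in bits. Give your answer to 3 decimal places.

0.432 bits

Marginals: p(U) = (0.5900, 0.4100), p(V) = (0.5100, 0.2900, 0.2000).
I(U;V) = H(U) + H(V) − H(U,V).
H(U) = 0.9765, H(V) = 1.4777, H(U,V) = 2.0224.
I(U;V) = 0.9765 + 1.4777 − 2.0224 = 0.432 bits.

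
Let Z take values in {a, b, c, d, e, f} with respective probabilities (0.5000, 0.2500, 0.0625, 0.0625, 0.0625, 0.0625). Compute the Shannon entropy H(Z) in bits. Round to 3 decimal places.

H(Z) = −Σ p·log₂ p.
  −(0.5000)·log₂(0.5000) = 0.5000
  −(0.2500)·log₂(0.2500) = 0.5000
  −(0.0625)·log₂(0.0625) = 0.2500
  −(0.0625)·log₂(0.0625) = 0.2500
  −(0.0625)·log₂(0.0625) = 0.2500
  −(0.0625)·log₂(0.0625) = 0.2500
Sum: 0.5000 + 0.5000 + 0.2500 + 0.2500 + 0.2500 + 0.2500 = 2.000 bits.

2.000 bits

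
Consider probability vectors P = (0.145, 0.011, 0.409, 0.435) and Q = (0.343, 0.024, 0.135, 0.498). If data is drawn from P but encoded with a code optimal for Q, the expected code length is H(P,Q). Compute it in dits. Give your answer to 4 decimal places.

H(P,Q) = −Σ p·log₁₀ q.
  −0.145·log₁₀(0.343) = 0.06738
  −0.011·log₁₀(0.024) = 0.01782
  −0.409·log₁₀(0.135) = 0.35569
  −0.435·log₁₀(0.498) = 0.13171
H(P,Q) = 0.5726 dits.

0.5726 dits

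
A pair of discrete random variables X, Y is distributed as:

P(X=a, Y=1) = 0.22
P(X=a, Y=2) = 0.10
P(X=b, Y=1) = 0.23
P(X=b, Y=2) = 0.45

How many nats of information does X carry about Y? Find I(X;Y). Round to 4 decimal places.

Marginals: p(X) = (0.3200, 0.6800), p(Y) = (0.4500, 0.5500).
I(X;Y) = Σ p(x,y)·ln[p(x,y)/(p(x)p(y))].
  (a,1): 0.22·ln(1.5278) = 0.09324
  (a,2): 0.10·ln(0.5682) = -0.05653
  (b,1): 0.23·ln(0.7516) = -0.06567
  (b,2): 0.45·ln(1.2032) = 0.08325
Sum = 0.0543 nats.

0.0543 nats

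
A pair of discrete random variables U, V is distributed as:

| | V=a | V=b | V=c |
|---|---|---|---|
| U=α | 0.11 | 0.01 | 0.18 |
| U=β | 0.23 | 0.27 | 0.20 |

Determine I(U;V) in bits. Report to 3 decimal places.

0.131 bits

Marginals: p(U) = (0.3000, 0.7000), p(V) = (0.3400, 0.2800, 0.3800).
I(U;V) = H(U) + H(V) − H(U,V).
H(U) = 0.8813, H(V) = 1.5738, H(U,V) = 2.3241.
I(U;V) = 0.8813 + 1.5738 − 2.3241 = 0.131 bits.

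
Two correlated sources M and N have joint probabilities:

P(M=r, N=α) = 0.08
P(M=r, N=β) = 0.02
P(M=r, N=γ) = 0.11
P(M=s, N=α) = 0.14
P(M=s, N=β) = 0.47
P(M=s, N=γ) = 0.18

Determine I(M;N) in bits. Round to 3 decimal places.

0.135 bits

Marginals: p(M) = (0.2100, 0.7900), p(N) = (0.2200, 0.4900, 0.2900).
I(M;N) = H(M) + H(N) − H(M,N).
H(M) = 0.7415, H(N) = 1.5028, H(M,N) = 2.1090.
I(M;N) = 0.7415 + 1.5028 − 2.1090 = 0.135 bits.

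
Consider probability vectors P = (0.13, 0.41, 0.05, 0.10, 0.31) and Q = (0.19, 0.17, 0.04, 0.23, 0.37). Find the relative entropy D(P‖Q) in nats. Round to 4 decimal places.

D(P‖Q) = Σ p·ln(p/q).
  0.13·ln(0.13/0.19) = -0.04933
  0.41·ln(0.41/0.17) = 0.36095
  0.05·ln(0.05/0.04) = 0.01116
  0.10·ln(0.10/0.23) = -0.08329
  0.31·ln(0.31/0.37) = -0.05485
D(P‖Q) = 0.1846 nats.

0.1846 nats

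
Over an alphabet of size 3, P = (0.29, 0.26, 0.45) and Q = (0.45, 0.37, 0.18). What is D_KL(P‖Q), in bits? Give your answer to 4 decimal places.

0.2787 bits

D(P‖Q) = Σ p·log₂(p/q).
  0.29·log₂(0.29/0.45) = -0.18382
  0.26·log₂(0.26/0.37) = -0.13234
  0.45·log₂(0.45/0.18) = 0.59487
D(P‖Q) = 0.2787 bits.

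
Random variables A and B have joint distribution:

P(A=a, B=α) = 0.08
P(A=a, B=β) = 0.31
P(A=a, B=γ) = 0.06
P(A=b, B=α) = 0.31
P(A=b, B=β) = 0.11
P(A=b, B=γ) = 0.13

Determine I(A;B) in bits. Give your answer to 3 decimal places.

0.188 bits

Marginals: p(A) = (0.4500, 0.5500), p(B) = (0.3900, 0.4200, 0.1900).
I(A;B) = H(A) + H(B) − H(A,B).
H(A) = 0.9928, H(B) = 1.5107, H(A,B) = 2.3156.
I(A;B) = 0.9928 + 1.5107 − 2.3156 = 0.188 bits.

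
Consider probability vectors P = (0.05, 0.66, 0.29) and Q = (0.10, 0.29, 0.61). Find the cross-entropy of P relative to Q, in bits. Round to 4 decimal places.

1.5516 bits

H(P,Q) = −Σ p·log₂ q.
  −0.05·log₂(0.10) = 0.16610
  −0.66·log₂(0.29) = 1.17868
  −0.29·log₂(0.61) = 0.20680
H(P,Q) = 1.5516 bits.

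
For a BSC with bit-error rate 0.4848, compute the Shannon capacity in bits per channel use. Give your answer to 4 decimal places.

0.0007 bits

Binary symmetric channel: C = 1 − h₂(ε) where h₂ is the binary entropy function.
h₂(0.4848) = −0.4848·log₂0.4848 − 0.5152·log₂0.5152 = 0.9993.
C = 1 − 0.9993 = 0.0007 bits per channel use.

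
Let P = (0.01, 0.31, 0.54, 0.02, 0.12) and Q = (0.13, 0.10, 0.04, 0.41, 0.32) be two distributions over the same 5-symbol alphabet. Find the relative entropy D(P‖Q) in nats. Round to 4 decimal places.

1.5524 nats

D(P‖Q) = Σ p·ln(p/q).
  0.01·ln(0.01/0.13) = -0.02565
  0.31·ln(0.31/0.10) = 0.35073
  0.54·ln(0.54/0.04) = 1.40545
  0.02·ln(0.02/0.41) = -0.06041
  0.12·ln(0.12/0.32) = -0.11770
D(P‖Q) = 1.5524 nats.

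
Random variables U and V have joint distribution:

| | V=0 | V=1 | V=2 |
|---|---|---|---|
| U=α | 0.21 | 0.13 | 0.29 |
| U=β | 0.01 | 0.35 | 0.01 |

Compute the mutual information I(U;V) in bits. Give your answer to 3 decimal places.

0.424 bits

Marginals: p(U) = (0.6300, 0.3700), p(V) = (0.2200, 0.4800, 0.3000).
I(U;V) = Σ p(x,y)·log₂[p(x,y)/(p(x)p(y))].
  (α,0): 0.21·log₂(1.5152) = 0.1259
  (α,1): 0.13·log₂(0.4299) = -0.1583
  (α,2): 0.29·log₂(1.5344) = 0.1791
  (β,0): 0.01·log₂(0.1229) = -0.0303
  (β,1): 0.35·log₂(1.9707) = 0.3426
  (β,2): 0.01·log₂(0.0901) = -0.0347
Sum = 0.424 bits.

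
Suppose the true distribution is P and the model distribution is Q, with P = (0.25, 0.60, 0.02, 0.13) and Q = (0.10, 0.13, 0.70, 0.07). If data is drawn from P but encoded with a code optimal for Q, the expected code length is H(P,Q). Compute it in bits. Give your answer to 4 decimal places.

H(P,Q) = −Σ p·log₂ q.
  −0.25·log₂(0.10) = 0.83048
  −0.60·log₂(0.13) = 1.76605
  −0.02·log₂(0.70) = 0.01029
  −0.13·log₂(0.07) = 0.49875
H(P,Q) = 3.1056 bits.

3.1056 bits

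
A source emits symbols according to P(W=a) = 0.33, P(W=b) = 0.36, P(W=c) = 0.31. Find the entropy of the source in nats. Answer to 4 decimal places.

H(W) = −Σ p·ln p.
  −(0.33)·ln(0.33) = 0.36586
  −(0.36)·ln(0.36) = 0.36779
  −(0.31)·ln(0.31) = 0.36307
Sum: 0.36586 + 0.36779 + 0.36307 = 1.0967 nats.

1.0967 nats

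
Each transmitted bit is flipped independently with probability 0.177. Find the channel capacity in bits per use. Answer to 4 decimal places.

Binary symmetric channel: C = 1 − h₂(ε) where h₂ is the binary entropy function.
h₂(0.177) = −0.177·log₂0.177 − 0.823·log₂0.823 = 0.6735.
C = 1 − 0.6735 = 0.3265 bits per channel use.

0.3265 bits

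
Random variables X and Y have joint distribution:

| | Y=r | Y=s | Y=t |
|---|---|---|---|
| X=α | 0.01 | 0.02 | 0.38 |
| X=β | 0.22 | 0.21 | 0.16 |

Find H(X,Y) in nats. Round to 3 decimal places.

1.446 nats

H(X,Y) = −Σ p(x,y)·ln p(x,y) over all 6 cells.
  cell (α,r): −0.01·ln0.01 = 0.0461
  cell (α,s): −0.02·ln0.02 = 0.0782
  cell (α,t): −0.38·ln0.38 = 0.3677
  cell (β,r): −0.22·ln0.22 = 0.3331
  cell (β,s): −0.21·ln0.21 = 0.3277
  cell (β,t): −0.16·ln0.16 = 0.2932
Sum = 1.446 nats.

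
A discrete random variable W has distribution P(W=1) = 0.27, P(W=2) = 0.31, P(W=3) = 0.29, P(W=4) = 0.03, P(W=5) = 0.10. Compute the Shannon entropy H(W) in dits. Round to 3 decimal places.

0.613 dits

H(W) = −Σ p·log₁₀ p.
  −(0.27)·log₁₀(0.27) = 0.1535
  −(0.31)·log₁₀(0.31) = 0.1577
  −(0.29)·log₁₀(0.29) = 0.1559
  −(0.03)·log₁₀(0.03) = 0.0457
  −(0.10)·log₁₀(0.10) = 0.1000
Sum: 0.1535 + 0.1577 + 0.1559 + 0.0457 + 0.1000 = 0.613 dits.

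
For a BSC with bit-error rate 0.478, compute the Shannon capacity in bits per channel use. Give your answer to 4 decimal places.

Binary symmetric channel: C = 1 − h₂(ε) where h₂ is the binary entropy function.
h₂(0.478) = −0.478·log₂0.478 − 0.522·log₂0.522 = 0.9986.
C = 1 − 0.9986 = 0.0014 bits per channel use.

0.0014 bits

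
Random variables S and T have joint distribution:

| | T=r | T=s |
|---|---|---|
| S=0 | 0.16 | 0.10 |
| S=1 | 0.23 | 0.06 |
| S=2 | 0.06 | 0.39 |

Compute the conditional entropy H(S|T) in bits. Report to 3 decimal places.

Chain rule: H(S|T) = H(S,T) − H(T).
Marginals: p(S) = (0.2600, 0.2900, 0.4500), p(T) = (0.4500, 0.5500).
H(S,T) = 2.2597 bits; H(T) = 0.9928 bits.
H(S|T) = 2.2597 − 0.9928 = 1.267 bits.

1.267 bits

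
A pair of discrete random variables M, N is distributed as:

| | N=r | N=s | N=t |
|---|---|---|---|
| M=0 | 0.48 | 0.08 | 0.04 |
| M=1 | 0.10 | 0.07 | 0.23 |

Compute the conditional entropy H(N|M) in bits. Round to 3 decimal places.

1.103 bits

Marginals: p(M) = (0.6000, 0.4000), p(N) = (0.5800, 0.1500, 0.2700).
H(N|M) = Σ p(M) · H(N|M=·).
  M=0: p=0.6000, H(N|M=0) = 0.9056
  M=1: p=0.4000, H(N|M=1) = 1.3991
Weighted sum = 1.103 bits.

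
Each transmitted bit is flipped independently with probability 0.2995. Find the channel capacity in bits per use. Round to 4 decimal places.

Binary symmetric channel: C = 1 − h₂(ε) where h₂ is the binary entropy function.
h₂(0.2995) = −0.2995·log₂0.2995 − 0.7005·log₂0.7005 = 0.8807.
C = 1 − 0.8807 = 0.1193 bits per channel use.

0.1193 bits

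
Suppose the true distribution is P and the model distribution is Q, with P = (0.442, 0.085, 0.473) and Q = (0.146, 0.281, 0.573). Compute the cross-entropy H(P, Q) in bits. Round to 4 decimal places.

H(P,Q) = −Σ p·log₂ q.
  −0.442·log₂(0.146) = 1.22697
  −0.085·log₂(0.281) = 0.15567
  −0.473·log₂(0.573) = 0.38000
H(P,Q) = 1.7626 bits.

1.7626 bits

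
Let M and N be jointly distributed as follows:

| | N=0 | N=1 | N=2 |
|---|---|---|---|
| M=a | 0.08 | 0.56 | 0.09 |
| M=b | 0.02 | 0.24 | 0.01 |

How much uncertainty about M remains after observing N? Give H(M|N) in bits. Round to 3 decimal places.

0.824 bits

Marginals: p(M) = (0.7300, 0.2700), p(N) = (0.1000, 0.8000, 0.1000).
H(M|N) = Σ p(N) · H(M|N=·).
  N=0: p=0.1000, H(M|N=0) = 0.7219
  N=1: p=0.8000, H(M|N=1) = 0.8813
  N=2: p=0.1000, H(M|N=2) = 0.4690
Weighted sum = 0.824 bits.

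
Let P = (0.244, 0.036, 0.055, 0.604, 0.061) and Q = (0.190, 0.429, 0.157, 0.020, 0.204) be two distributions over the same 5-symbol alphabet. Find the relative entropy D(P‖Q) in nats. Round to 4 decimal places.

D(P‖Q) = Σ p·ln(p/q).
  0.244·ln(0.244/0.190) = 0.06104
  0.036·ln(0.036/0.429) = -0.08921
  0.055·ln(0.055/0.157) = -0.05769
  0.604·ln(0.604/0.020) = 2.05834
  0.061·ln(0.061/0.204) = -0.07364
D(P‖Q) = 1.8988 nats.

1.8988 nats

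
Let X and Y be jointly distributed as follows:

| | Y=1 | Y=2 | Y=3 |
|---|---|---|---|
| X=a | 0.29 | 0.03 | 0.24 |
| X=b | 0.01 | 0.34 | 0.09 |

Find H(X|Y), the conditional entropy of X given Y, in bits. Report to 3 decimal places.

Chain rule: H(X|Y) = H(X,Y) − H(Y).
Marginals: p(X) = (0.5600, 0.4400), p(Y) = (0.3000, 0.3700, 0.3300).
H(X,Y) = 2.0721 bits; H(Y) = 1.5796 bits.
H(X|Y) = 2.0721 − 1.5796 = 0.492 bits.

0.492 bits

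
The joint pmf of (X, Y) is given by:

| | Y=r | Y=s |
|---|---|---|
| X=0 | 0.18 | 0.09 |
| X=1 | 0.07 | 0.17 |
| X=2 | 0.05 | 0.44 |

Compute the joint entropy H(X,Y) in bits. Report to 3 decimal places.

2.198 bits

H(X,Y) = −Σ p(x,y)·log₂ p(x,y) over all 6 cells.
  cell (0,r): −0.18·log₂0.18 = 0.4453
  cell (0,s): −0.09·log₂0.09 = 0.3127
  cell (1,r): −0.07·log₂0.07 = 0.2686
  cell (1,s): −0.17·log₂0.17 = 0.4346
  cell (2,r): −0.05·log₂0.05 = 0.2161
  cell (2,s): −0.44·log₂0.44 = 0.5211
Sum = 2.198 bits.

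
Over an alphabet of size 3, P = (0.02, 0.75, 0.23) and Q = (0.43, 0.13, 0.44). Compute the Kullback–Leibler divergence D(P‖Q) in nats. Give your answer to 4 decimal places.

1.1038 nats

D(P‖Q) = Σ p·ln(p/q).
  0.02·ln(0.02/0.43) = -0.06136
  0.75·ln(0.75/0.13) = 1.31440
  0.23·ln(0.23/0.44) = -0.14920
D(P‖Q) = 1.1038 nats.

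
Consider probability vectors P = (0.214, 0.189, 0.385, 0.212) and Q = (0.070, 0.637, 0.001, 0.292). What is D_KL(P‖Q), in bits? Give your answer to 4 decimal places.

D(P‖Q) = Σ p·log₂(p/q).
  0.214·log₂(0.214/0.070) = 0.34501
  0.189·log₂(0.189/0.637) = -0.33130
  0.385·log₂(0.385/0.001) = 3.30666
  0.212·log₂(0.212/0.292) = -0.09792
D(P‖Q) = 3.2224 bits.

3.2224 bits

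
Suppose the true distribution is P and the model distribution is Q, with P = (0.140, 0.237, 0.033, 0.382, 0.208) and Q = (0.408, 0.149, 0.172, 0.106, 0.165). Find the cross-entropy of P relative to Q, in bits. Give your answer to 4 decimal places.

H(P,Q) = −Σ p·log₂ q.
  −0.140·log₂(0.408) = 0.18107
  −0.237·log₂(0.149) = 0.65095
  −0.033·log₂(0.172) = 0.08380
  −0.382·log₂(0.106) = 1.23686
  −0.208·log₂(0.165) = 0.54069
H(P,Q) = 2.6934 bits.

2.6934 bits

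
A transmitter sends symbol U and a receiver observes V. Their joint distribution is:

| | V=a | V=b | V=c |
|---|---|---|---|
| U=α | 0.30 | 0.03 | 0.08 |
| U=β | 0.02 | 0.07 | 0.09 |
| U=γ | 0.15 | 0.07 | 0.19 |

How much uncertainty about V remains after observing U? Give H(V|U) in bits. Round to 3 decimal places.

1.293 bits

Marginals: p(U) = (0.4100, 0.1800, 0.4100), p(V) = (0.4700, 0.1700, 0.3600).
H(V|U) = Σ p(U) · H(V|U=·).
  U=α: p=0.4100, H(V|U=α) = 1.0658
  U=β: p=0.1800, H(V|U=β) = 1.3821
  U=γ: p=0.4100, H(V|U=γ) = 1.4803
Weighted sum = 1.293 bits.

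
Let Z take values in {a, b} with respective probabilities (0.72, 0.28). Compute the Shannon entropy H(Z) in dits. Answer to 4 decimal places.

H(Z) = −Σ p·log₁₀ p.
  −(0.72)·log₁₀(0.72) = 0.10272
  −(0.28)·log₁₀(0.28) = 0.15480
Sum: 0.10272 + 0.15480 = 0.2575 dits.

0.2575 dits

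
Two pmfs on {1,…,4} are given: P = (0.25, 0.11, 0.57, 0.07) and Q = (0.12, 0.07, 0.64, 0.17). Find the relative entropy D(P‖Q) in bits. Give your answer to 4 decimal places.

D(P‖Q) = Σ p·log₂(p/q).
  0.25·log₂(0.25/0.12) = 0.26472
  0.11·log₂(0.11/0.07) = 0.07173
  0.57·log₂(0.57/0.64) = -0.09525
  0.07·log₂(0.07/0.17) = -0.08961
D(P‖Q) = 0.1516 bits.

0.1516 bits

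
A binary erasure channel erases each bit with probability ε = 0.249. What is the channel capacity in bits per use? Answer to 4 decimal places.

Binary erasure channel: capacity C = 1 − ε.
C = 1 − 0.249 = 0.7510 bits per channel use.

0.7510 bits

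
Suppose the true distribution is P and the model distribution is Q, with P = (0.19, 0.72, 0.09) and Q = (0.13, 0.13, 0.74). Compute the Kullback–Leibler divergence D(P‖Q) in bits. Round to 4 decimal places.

1.6085 bits

D(P‖Q) = Σ p·log₂(p/q).
  0.19·log₂(0.19/0.13) = 0.10402
  0.72·log₂(0.72/0.13) = 1.77803
  0.09·log₂(0.09/0.74) = -0.27356
D(P‖Q) = 1.6085 bits.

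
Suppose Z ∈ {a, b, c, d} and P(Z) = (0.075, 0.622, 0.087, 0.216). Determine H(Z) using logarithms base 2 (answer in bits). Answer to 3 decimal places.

1.490 bits

H(Z) = −Σ p·log₂ p.
  −(0.075)·log₂(0.075) = 0.2803
  −(0.622)·log₂(0.622) = 0.4261
  −(0.087)·log₂(0.087) = 0.3065
  −(0.216)·log₂(0.216) = 0.4776
Sum: 0.2803 + 0.4261 + 0.3065 + 0.4776 = 1.490 bits.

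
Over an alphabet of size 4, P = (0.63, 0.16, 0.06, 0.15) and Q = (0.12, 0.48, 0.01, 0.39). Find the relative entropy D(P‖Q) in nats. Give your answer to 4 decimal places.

0.8331 nats

D(P‖Q) = Σ p·ln(p/q).
  0.63·ln(0.63/0.12) = 1.04468
  0.16·ln(0.16/0.48) = -0.17578
  0.06·ln(0.06/0.01) = 0.10751
  0.15·ln(0.15/0.39) = -0.14333
D(P‖Q) = 0.8331 nats.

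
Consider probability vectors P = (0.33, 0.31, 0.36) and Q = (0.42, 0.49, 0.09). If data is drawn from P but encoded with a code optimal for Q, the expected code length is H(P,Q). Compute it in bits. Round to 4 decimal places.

1.9827 bits

H(P,Q) = −Σ p·log₂ q.
  −0.33·log₂(0.42) = 0.41301
  −0.31·log₂(0.49) = 0.31904
  −0.36·log₂(0.09) = 1.25062
H(P,Q) = 1.9827 bits.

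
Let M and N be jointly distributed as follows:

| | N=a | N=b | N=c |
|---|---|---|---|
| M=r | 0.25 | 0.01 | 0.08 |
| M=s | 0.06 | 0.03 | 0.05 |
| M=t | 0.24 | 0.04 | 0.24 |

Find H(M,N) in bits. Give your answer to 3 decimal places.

H(M,N) = −Σ p(x,y)·log₂ p(x,y) over all 9 cells.
  cell (r,a): −0.25·log₂0.25 = 0.5000
  cell (r,b): −0.01·log₂0.01 = 0.0664
  cell (r,c): −0.08·log₂0.08 = 0.2915
  cell (s,a): −0.06·log₂0.06 = 0.2435
  cell (s,b): −0.03·log₂0.03 = 0.1518
  cell (s,c): −0.05·log₂0.05 = 0.2161
  cell (t,a): −0.24·log₂0.24 = 0.4941
  cell (t,b): −0.04·log₂0.04 = 0.1858
  cell (t,c): −0.24·log₂0.24 = 0.4941
Sum = 2.643 bits.

2.643 bits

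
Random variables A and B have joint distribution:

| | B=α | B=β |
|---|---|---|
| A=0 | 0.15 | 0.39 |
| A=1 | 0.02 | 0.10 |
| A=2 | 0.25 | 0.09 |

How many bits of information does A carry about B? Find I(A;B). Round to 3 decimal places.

0.160 bits

Marginals: p(A) = (0.5400, 0.1200, 0.3400), p(B) = (0.4200, 0.5800).
I(A;B) = Σ p(x,y)·log₂[p(x,y)/(p(x)p(y))].
  (0,α): 0.15·log₂(0.6614) = -0.0895
  (0,β): 0.39·log₂(1.2452) = 0.1234
  (1,α): 0.02·log₂(0.3968) = -0.0267
  (1,β): 0.10·log₂(1.4368) = 0.0523
  (2,α): 0.25·log₂(1.7507) = 0.2020
  (2,β): 0.09·log₂(0.4564) = -0.1018
Sum = 0.160 bits.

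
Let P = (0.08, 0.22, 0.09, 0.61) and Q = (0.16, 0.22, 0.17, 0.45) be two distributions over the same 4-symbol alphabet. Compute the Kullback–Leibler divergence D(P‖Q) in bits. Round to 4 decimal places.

D(P‖Q) = Σ p·log₂(p/q).
  0.08·log₂(0.08/0.16) = -0.08000
  0.22·log₂(0.22/0.22) = 0.00000
  0.09·log₂(0.09/0.17) = -0.08258
  0.61·log₂(0.61/0.45) = 0.26772
D(P‖Q) = 0.1051 bits.

0.1051 bits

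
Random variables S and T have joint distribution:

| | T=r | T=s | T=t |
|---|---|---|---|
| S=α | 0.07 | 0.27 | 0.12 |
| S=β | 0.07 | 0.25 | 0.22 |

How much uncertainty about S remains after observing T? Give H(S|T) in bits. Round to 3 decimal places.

0.978 bits

Marginals: p(S) = (0.4600, 0.5400), p(T) = (0.1400, 0.5200, 0.3400).
H(S|T) = Σ p(T) · H(S|T=·).
  T=r: p=0.1400, H(S|T=r) = 1.0000
  T=s: p=0.5200, H(S|T=s) = 0.9989
  T=t: p=0.3400, H(S|T=t) = 0.9367
Weighted sum = 0.978 bits.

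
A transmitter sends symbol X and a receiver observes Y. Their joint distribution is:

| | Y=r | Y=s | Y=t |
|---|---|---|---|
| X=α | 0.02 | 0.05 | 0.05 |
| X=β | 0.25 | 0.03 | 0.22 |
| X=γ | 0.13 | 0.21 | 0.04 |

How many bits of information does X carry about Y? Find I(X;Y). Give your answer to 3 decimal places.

0.249 bits

Marginals: p(X) = (0.1200, 0.5000, 0.3800), p(Y) = (0.4000, 0.2900, 0.3100).
I(X;Y) = Σ p(x,y)·log₂[p(x,y)/(p(x)p(y))].
  (α,r): 0.02·log₂(0.4167) = -0.0253
  (α,s): 0.05·log₂(1.4368) = 0.0261
  (α,t): 0.05·log₂(1.3441) = 0.0213
  (β,r): 0.25·log₂(1.2500) = 0.0805
  (β,s): 0.03·log₂(0.2069) = -0.0682
  (β,t): 0.22·log₂(1.4194) = 0.1112
  (γ,r): 0.13·log₂(0.8553) = -0.0293
  (γ,s): 0.21·log₂(1.9056) = 0.1954
  (γ,t): 0.04·log₂(0.3396) = -0.0623
Sum = 0.249 bits.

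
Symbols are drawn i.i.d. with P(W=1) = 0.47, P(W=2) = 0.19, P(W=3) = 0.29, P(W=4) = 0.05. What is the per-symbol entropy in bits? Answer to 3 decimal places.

H(W) = −Σ p·log₂ p.
  −(0.47)·log₂(0.47) = 0.5120
  −(0.19)·log₂(0.19) = 0.4552
  −(0.29)·log₂(0.29) = 0.5179
  −(0.05)·log₂(0.05) = 0.2161
Sum: 0.5120 + 0.4552 + 0.5179 + 0.2161 = 1.701 bits.

1.701 bits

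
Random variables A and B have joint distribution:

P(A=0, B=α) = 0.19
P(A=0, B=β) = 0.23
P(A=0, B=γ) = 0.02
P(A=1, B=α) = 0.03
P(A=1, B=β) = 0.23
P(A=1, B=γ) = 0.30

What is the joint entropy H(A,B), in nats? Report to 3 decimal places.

H(A,B) = −Σ p(x,y)·ln p(x,y) over all 6 cells.
  cell (0,α): −0.19·ln0.19 = 0.3155
  cell (0,β): −0.23·ln0.23 = 0.3380
  cell (0,γ): −0.02·ln0.02 = 0.0782
  cell (1,α): −0.03·ln0.03 = 0.1052
  cell (1,β): −0.23·ln0.23 = 0.3380
  cell (1,γ): −0.30·ln0.30 = 0.3612
Sum = 1.536 nats.

1.536 nats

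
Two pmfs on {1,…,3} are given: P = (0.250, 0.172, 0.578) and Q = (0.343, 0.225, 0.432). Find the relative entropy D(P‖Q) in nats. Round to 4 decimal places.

0.0430 nats

D(P‖Q) = Σ p·ln(p/q).
  0.250·ln(0.250/0.343) = -0.07907
  0.172·ln(0.172/0.225) = -0.04620
  0.578·ln(0.578/0.432) = 0.16828
D(P‖Q) = 0.0430 nats.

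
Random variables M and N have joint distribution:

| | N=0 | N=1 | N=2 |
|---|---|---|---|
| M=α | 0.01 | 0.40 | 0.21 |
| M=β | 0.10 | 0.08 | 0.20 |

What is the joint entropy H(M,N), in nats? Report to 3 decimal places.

H(M,N) = −Σ p(x,y)·ln p(x,y) over all 6 cells.
  cell (α,0): −0.01·ln0.01 = 0.0461
  cell (α,1): −0.40·ln0.40 = 0.3665
  cell (α,2): −0.21·ln0.21 = 0.3277
  cell (β,0): −0.10·ln0.10 = 0.2303
  cell (β,1): −0.08·ln0.08 = 0.2021
  cell (β,2): −0.20·ln0.20 = 0.3219
Sum = 1.495 nats.

1.495 nats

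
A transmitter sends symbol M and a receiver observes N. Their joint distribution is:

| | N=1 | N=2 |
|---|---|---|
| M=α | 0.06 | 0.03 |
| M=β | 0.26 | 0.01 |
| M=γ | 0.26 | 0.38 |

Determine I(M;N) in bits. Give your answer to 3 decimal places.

0.213 bits

Marginals: p(M) = (0.0900, 0.2700, 0.6400), p(N) = (0.5800, 0.4200).
I(M;N) = Σ p(x,y)·log₂[p(x,y)/(p(x)p(y))].
  (α,1): 0.06·log₂(1.1494) = 0.0121
  (α,2): 0.03·log₂(0.7937) = -0.0100
  (β,1): 0.26·log₂(1.6603) = 0.1902
  (β,2): 0.01·log₂(0.0882) = -0.0350
  (γ,1): 0.26·log₂(0.7004) = -0.1336
  (γ,2): 0.38·log₂(1.4137) = 0.1898
Sum = 0.213 bits.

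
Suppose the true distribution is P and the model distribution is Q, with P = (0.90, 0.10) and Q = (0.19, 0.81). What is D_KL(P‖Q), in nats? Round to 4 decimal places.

1.1906 nats

D(P‖Q) = Σ p·ln(p/q).
  0.90·ln(0.90/0.19) = 1.39983
  0.10·ln(0.10/0.81) = -0.20919
D(P‖Q) = 1.1906 nats.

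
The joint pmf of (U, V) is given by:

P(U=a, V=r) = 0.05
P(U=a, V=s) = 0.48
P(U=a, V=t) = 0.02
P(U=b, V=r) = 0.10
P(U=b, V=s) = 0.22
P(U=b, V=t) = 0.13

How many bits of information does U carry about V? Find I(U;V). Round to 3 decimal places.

Marginals: p(U) = (0.5500, 0.4500), p(V) = (0.1500, 0.7000, 0.1500).
I(U;V) = H(U) + H(V) − H(U,V).
H(U) = 0.9928, H(V) = 1.1813, H(U,V) = 2.0327.
I(U;V) = 0.9928 + 1.1813 − 2.0327 = 0.141 bits.

0.141 bits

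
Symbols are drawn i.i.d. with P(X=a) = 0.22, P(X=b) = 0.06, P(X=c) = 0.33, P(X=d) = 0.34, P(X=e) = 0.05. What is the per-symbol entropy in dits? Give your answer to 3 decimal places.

H(X) = −Σ p·log₁₀ p.
  −(0.22)·log₁₀(0.22) = 0.1447
  −(0.06)·log₁₀(0.06) = 0.0733
  −(0.33)·log₁₀(0.33) = 0.1589
  −(0.34)·log₁₀(0.34) = 0.1593
  −(0.05)·log₁₀(0.05) = 0.0651
Sum: 0.1447 + 0.0733 + 0.1589 + 0.1593 + 0.0651 = 0.601 dits.

0.601 dits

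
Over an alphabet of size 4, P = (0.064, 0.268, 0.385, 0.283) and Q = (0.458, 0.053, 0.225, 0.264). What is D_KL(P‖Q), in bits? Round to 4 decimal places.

0.7716 bits

D(P‖Q) = Σ p·log₂(p/q).
  0.064·log₂(0.064/0.458) = -0.18171
  0.268·log₂(0.268/0.053) = 0.62663
  0.385·log₂(0.385/0.225) = 0.29835
  0.283·log₂(0.283/0.264) = 0.02837
D(P‖Q) = 0.7716 bits.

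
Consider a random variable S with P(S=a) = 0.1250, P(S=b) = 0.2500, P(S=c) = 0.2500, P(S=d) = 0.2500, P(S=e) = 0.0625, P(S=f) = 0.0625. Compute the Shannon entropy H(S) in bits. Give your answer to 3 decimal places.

2.375 bits

H(S) = −Σ p·log₂ p.
  −(0.1250)·log₂(0.1250) = 0.3750
  −(0.2500)·log₂(0.2500) = 0.5000
  −(0.2500)·log₂(0.2500) = 0.5000
  −(0.2500)·log₂(0.2500) = 0.5000
  −(0.0625)·log₂(0.0625) = 0.2500
  −(0.0625)·log₂(0.0625) = 0.2500
Sum: 0.3750 + 0.5000 + 0.5000 + 0.5000 + 0.2500 + 0.2500 = 2.375 bits.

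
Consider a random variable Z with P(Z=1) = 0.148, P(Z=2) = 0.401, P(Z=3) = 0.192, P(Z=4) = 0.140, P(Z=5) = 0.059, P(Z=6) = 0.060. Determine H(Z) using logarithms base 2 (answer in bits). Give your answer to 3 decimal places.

H(Z) = −Σ p·log₂ p.
  −(0.148)·log₂(0.148) = 0.4079
  −(0.401)·log₂(0.401) = 0.5286
  −(0.192)·log₂(0.192) = 0.4571
  −(0.140)·log₂(0.140) = 0.3971
  −(0.059)·log₂(0.059) = 0.2409
  −(0.060)·log₂(0.060) = 0.2435
Sum: 0.4079 + 0.5286 + 0.4571 + 0.3971 + 0.2409 + 0.2435 = 2.275 bits.

2.275 bits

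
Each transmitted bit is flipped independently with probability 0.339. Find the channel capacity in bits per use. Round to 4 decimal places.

Binary symmetric channel: C = 1 − h₂(ε) where h₂ is the binary entropy function.
h₂(0.339) = −0.339·log₂0.339 − 0.661·log₂0.661 = 0.9239.
C = 1 − 0.9239 = 0.0761 bits per channel use.

0.0761 bits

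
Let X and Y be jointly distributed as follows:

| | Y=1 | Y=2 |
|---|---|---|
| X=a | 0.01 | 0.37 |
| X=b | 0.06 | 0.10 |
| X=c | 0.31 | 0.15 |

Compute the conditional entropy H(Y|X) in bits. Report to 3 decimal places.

0.638 bits

Marginals: p(X) = (0.3800, 0.1600, 0.4600), p(Y) = (0.3800, 0.6200).
H(Y|X) = Σ p(X) · H(Y|X=·).
  X=a: p=0.3800, H(Y|X=a) = 0.1756
  X=b: p=0.1600, H(Y|X=b) = 0.9544
  X=c: p=0.4600, H(Y|X=c) = 0.9109
Weighted sum = 0.638 bits.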